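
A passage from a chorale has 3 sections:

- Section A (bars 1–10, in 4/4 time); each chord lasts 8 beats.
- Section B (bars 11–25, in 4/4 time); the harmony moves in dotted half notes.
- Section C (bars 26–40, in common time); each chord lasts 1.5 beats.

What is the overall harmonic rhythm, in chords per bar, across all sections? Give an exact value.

A: 10 × 4 = 40 beats ÷ 8 = 5 chords.
B: 15 × 4 = 60 beats ÷ 3 = 20 chords.
C: 15 × 4 = 60 beats ÷ 1.5 = 40 chords.
Overall: 65 chords over 40 bars → 65/40 = 1.625 chords per bar.

1.625 chords per bar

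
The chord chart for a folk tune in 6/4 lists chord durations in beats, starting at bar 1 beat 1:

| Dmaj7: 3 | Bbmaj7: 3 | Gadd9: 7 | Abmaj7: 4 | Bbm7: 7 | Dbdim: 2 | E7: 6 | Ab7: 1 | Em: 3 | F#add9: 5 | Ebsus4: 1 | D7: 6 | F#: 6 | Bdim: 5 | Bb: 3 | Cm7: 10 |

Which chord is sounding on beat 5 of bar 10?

Beat 5 of bar 10 is beat (10−1)×6 + 5 = 59 overall.
Running totals: Dmaj7 ends at 3, Bbmaj7 ends at 6, Gadd9 ends at 13, Abmaj7 ends at 17, Bbm7 ends at 24, Dbdim ends at 26, E7 ends at 32, Ab7 ends at 33, Em ends at 36, F#add9 ends at 41, Ebsus4 ends at 42, D7 ends at 48, F# ends at 54, Bdim ends at 59.
Beat 59 falls within Bdim.

Bdim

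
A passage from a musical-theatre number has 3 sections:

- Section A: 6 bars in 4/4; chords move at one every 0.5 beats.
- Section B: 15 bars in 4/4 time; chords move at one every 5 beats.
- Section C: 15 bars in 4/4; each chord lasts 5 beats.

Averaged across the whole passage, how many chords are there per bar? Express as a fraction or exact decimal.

A: 6 × 4 = 24 beats ÷ 0.5 = 48 chords.
B: 15 × 4 = 60 beats ÷ 5 = 12 chords.
C: 15 × 4 = 60 beats ÷ 5 = 12 chords.
Overall: 72 chords over 36 bars → 72/36 = 2 chords per bar.

2 chords per bar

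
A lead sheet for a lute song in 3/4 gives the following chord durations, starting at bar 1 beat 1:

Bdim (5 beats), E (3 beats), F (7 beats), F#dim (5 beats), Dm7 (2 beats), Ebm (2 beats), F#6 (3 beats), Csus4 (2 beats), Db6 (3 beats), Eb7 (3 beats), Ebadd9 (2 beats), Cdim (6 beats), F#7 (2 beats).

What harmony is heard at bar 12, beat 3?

Beat 3 of bar 12 is beat (12−1)×3 + 3 = 36 overall.
Running totals: Bdim ends at 5, E ends at 8, F ends at 15, F#dim ends at 20, Dm7 ends at 22, Ebm ends at 24, F#6 ends at 27, Csus4 ends at 29, Db6 ends at 32, Eb7 ends at 35, Ebadd9 ends at 37.
Beat 36 falls within Ebadd9.

Ebadd9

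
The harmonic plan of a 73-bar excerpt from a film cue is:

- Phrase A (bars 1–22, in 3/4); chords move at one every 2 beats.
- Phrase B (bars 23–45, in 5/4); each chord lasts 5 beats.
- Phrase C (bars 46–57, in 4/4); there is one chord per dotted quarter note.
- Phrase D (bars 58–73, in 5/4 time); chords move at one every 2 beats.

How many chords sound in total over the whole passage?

128 chords

A has 66 beats and chords last 2 each, so 33 chords.
B has 115 beats and chords last 5 each, so 23 chords.
C has 48 beats and chords last 1.5 each, so 32 chords.
D has 80 beats and chords last 2 each, so 40 chords.
Total: 33 + 23 + 32 + 40 = 128.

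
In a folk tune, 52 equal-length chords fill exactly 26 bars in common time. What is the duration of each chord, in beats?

2 beats

26 bars × 4 beats/bar = 104 beats total.
104 beats ÷ 52 chords = 2 beats per chord.
(That is a half note.)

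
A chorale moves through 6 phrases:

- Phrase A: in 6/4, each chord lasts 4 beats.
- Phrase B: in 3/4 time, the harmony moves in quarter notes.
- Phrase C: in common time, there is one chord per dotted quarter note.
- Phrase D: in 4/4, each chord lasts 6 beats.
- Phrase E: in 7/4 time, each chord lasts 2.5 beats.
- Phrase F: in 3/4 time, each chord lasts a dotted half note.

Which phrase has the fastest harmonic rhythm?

A: each chord is 4 beats in 6/4, so 1.5 per bar.
B: each chord is 1 beat in 3/4, so 3 per bar.
C: each chord is 1.5 beats in 4/4, so 8/3 per bar.
D: each chord is 6 beats in 4/4, so 2/3 per bar.
E: each chord is 2.5 beats in 7/4, so 2.8 per bar.
F: each chord is 3 beats in 3/4, so 1 per bar.
Fastest is B at 3 chords/bar.

Phrase B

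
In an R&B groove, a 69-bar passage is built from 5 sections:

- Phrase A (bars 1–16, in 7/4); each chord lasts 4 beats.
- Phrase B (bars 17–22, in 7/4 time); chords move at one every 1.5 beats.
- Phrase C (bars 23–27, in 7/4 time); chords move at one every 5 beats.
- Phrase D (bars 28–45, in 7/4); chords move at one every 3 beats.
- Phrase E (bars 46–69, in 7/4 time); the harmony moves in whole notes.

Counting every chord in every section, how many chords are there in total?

147 chords

A: 16 bars × 7 beats = 112 beats; 4 beats/chord → 28 chords.
B: 6 bars × 7 beats = 42 beats; 1.5 beats/chord → 28 chords.
C: 5 bars × 7 beats = 35 beats; 5 beats/chord → 7 chords.
D: 18 bars × 7 beats = 126 beats; 3 beats/chord → 42 chords.
E: 24 bars × 7 beats = 168 beats; 4 beats/chord → 42 chords.
Total: 28 + 28 + 7 + 42 + 42 = 147.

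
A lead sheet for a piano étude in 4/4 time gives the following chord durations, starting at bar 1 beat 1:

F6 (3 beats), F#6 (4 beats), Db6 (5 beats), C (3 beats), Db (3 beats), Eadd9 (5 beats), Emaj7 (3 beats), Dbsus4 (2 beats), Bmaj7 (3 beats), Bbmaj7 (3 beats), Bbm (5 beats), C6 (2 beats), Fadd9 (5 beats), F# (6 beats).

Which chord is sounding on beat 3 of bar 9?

Beat 3 of bar 9 is beat (9−1)×4 + 3 = 35 overall.
Running totals: F6 ends at 3, F#6 ends at 7, Db6 ends at 12, C ends at 15, Db ends at 18, Eadd9 ends at 23, Emaj7 ends at 26, Dbsus4 ends at 28, Bmaj7 ends at 31, Bbmaj7 ends at 34, Bbm ends at 39.
Beat 35 falls within Bbm.

Bbm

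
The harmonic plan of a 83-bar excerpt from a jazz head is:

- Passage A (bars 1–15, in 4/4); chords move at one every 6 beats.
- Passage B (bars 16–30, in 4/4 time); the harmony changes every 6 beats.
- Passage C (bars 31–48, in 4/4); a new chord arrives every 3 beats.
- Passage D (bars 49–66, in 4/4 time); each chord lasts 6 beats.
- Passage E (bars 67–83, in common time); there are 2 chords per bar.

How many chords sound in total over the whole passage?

90 chords

A: 15 bars × 4 beats = 60 beats; 6 beats/chord → 10 chords.
B: 15 bars × 4 beats = 60 beats; 6 beats/chord → 10 chords.
C: 18 bars × 4 beats = 72 beats; 3 beats/chord → 24 chords.
D: 18 bars × 4 beats = 72 beats; 6 beats/chord → 12 chords.
E: 17 bars × 4 beats = 68 beats; 2 beats/chord → 34 chords.
Total: 10 + 10 + 24 + 12 + 34 = 90.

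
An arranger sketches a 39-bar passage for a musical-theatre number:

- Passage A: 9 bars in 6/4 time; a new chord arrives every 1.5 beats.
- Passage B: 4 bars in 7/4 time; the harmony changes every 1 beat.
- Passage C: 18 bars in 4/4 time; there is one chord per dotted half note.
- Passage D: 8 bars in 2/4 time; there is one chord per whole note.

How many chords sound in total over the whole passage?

A has 54 beats and chords last 1.5 each, so 36 chords.
B has 28 beats and chords last 1 each, so 28 chords.
C has 72 beats and chords last 3 each, so 24 chords.
D has 16 beats and chords last 4 each, so 4 chords.
Total: 36 + 28 + 24 + 4 = 92.

92 chords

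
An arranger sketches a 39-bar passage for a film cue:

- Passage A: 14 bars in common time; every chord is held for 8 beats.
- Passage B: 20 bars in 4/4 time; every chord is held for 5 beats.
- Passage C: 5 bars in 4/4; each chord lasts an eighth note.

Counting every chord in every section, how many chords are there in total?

A: 14 bars × 4 beats = 56 beats; 8 beats/chord → 7 chords.
B: 20 bars × 4 beats = 80 beats; 5 beats/chord → 16 chords.
C: 5 bars × 4 beats = 20 beats; 0.5 beats/chord → 40 chords.
Total: 7 + 16 + 40 = 63.

63 chords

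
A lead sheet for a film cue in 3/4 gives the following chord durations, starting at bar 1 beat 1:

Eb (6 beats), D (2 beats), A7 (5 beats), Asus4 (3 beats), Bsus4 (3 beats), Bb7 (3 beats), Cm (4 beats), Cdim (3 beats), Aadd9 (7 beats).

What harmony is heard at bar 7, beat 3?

Bb7

Beat 3 of bar 7 is beat (7−1)×3 + 3 = 21 overall.
Running totals: Eb ends at 6, D ends at 8, A7 ends at 13, Asus4 ends at 16, Bsus4 ends at 19, Bb7 ends at 22.
Beat 21 falls within Bb7.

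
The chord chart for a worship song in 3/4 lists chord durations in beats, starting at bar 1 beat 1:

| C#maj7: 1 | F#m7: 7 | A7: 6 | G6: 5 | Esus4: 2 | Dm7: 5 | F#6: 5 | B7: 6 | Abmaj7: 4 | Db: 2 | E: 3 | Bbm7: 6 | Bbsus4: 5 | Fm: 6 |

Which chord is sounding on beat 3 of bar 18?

Beat 3 of bar 18 is beat (18−1)×3 + 3 = 54 overall.
Running totals: C#maj7 ends at 1, F#m7 ends at 8, A7 ends at 14, G6 ends at 19, Esus4 ends at 21, Dm7 ends at 26, F#6 ends at 31, B7 ends at 37, Abmaj7 ends at 41, Db ends at 43, E ends at 46, Bbm7 ends at 52, Bbsus4 ends at 57.
Beat 54 falls within Bbsus4.

Bbsus4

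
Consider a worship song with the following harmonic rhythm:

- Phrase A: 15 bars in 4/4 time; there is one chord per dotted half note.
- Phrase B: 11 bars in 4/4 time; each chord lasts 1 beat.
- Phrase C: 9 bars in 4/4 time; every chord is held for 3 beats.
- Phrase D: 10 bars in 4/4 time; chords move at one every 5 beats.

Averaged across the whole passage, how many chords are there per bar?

28/15 chords per bar

A: 15 bars of 4 beats is 60 beats; at 3 beats each that's 20 chords.
B: 11 bars of 4 beats is 44 beats; at 1 beat each that's 44 chords.
C: 9 bars of 4 beats is 36 beats; at 3 beats each that's 12 chords.
D: 10 bars of 4 beats is 40 beats; at 5 beats each that's 8 chords.
Overall: 84 chords over 45 bars → 84/45 = 28/15 chords per bar.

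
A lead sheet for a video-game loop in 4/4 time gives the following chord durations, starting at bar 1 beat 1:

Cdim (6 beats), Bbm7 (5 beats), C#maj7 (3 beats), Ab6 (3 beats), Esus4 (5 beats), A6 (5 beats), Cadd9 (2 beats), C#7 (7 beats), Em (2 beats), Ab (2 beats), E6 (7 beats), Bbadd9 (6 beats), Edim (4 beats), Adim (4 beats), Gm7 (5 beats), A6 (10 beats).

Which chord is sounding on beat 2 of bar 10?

Em

Beat 2 of bar 10 is beat (10−1)×4 + 2 = 38 overall.
Running totals: Cdim ends at 6, Bbm7 ends at 11, C#maj7 ends at 14, Ab6 ends at 17, Esus4 ends at 22, A6 ends at 27, Cadd9 ends at 29, C#7 ends at 36, Em ends at 38.
Beat 38 falls within Em.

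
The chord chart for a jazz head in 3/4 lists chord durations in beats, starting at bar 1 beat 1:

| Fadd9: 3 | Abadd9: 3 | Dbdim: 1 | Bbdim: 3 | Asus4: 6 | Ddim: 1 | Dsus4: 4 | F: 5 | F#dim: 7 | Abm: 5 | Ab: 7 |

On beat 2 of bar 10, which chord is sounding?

Beat 2 of bar 10 is beat (10−1)×3 + 2 = 29 overall.
Running totals: Fadd9 ends at 3, Abadd9 ends at 6, Dbdim ends at 7, Bbdim ends at 10, Asus4 ends at 16, Ddim ends at 17, Dsus4 ends at 21, F ends at 26, F#dim ends at 33.
Beat 29 falls within F#dim.

F#dim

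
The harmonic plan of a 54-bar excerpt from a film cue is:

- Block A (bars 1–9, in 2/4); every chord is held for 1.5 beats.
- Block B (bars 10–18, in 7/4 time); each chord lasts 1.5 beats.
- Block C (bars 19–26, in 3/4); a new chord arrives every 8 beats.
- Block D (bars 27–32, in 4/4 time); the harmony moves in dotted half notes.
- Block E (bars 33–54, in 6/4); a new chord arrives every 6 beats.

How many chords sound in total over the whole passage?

A has 18 beats and chords last 1.5 each, so 12 chords.
B has 63 beats and chords last 1.5 each, so 42 chords.
C has 24 beats and chords last 8 each, so 3 chords.
D has 24 beats and chords last 3 each, so 8 chords.
E has 132 beats and chords last 6 each, so 22 chords.
Total: 12 + 42 + 3 + 8 + 22 = 87.

87 chords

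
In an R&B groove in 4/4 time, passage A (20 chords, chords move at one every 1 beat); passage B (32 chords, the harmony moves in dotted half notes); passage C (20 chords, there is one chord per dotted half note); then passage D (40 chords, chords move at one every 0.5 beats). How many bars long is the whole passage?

A: 20 × 1 = 20 beats = 5 bars.
B: 32 × 3 = 96 beats = 24 bars.
C: 20 × 3 = 60 beats = 15 bars.
D: 40 × 0.5 = 20 beats = 5 bars.
Total: 5 + 24 + 15 + 5 = 49 bars.

49 bars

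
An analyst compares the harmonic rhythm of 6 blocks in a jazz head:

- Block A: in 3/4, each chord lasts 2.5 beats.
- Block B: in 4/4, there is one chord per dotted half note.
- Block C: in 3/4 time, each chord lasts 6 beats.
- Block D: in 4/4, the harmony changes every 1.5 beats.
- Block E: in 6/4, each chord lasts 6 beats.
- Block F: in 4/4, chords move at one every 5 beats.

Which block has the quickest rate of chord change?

Block D

A: 3/2.5 = 1.2 chords/bar.
B: 4/3 = 4/3 chords/bar.
C: 3/6 = 0.5 chords/bar.
D: 4/1.5 = 8/3 chords/bar.
E: 6/6 = 1 chord/bar.
F: 4/5 = 0.8 chords/bar.
Fastest is D at 8/3 chords/bar.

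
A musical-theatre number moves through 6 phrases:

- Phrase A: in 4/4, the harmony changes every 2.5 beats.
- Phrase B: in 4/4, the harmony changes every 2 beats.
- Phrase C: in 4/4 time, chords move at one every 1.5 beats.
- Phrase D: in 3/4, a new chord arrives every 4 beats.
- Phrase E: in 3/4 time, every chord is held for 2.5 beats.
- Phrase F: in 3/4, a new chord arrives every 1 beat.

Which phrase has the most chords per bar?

A: 4 beats/bar ÷ 2.5 beats/chord = 1.6 chords/bar.
B: 4 beats/bar ÷ 2 beats/chord = 2 chords/bar.
C: 4 beats/bar ÷ 1.5 beats/chord = 8/3 chords/bar.
D: 3 beats/bar ÷ 4 beats/chord = 0.75 chords/bar.
E: 3 beats/bar ÷ 2.5 beats/chord = 1.2 chords/bar.
F: 3 beats/bar ÷ 1 beat/chord = 3 chords/bar.
Fastest is F at 3 chords/bar.

Phrase F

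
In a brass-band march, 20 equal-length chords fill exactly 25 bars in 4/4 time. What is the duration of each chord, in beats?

5 beats

25 bars × 4 beats/bar = 100 beats total.
100 beats ÷ 20 chords = 5 beats per chord.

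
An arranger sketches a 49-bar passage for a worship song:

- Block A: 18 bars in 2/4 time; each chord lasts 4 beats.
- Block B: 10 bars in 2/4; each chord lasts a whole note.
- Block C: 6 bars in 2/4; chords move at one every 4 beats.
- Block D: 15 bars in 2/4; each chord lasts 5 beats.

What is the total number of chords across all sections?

A: 18·2 = 36 beats, 36/4 = 9 chords.
B: 10·2 = 20 beats, 20/4 = 5 chords.
C: 6·2 = 12 beats, 12/4 = 3 chords.
D: 15·2 = 30 beats, 30/5 = 6 chords.
Total: 9 + 5 + 3 + 6 = 23.

23 chords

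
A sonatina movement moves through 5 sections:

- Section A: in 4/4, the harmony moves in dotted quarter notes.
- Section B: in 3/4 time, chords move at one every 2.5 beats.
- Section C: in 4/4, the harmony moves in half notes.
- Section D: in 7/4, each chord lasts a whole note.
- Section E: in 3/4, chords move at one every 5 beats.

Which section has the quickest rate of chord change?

A: 4 beats/bar ÷ 1.5 beats/chord = 8/3 chords/bar.
B: 3 beats/bar ÷ 2.5 beats/chord = 1.2 chords/bar.
C: 4 beats/bar ÷ 2 beats/chord = 2 chords/bar.
D: 7 beats/bar ÷ 4 beats/chord = 1.75 chords/bar.
E: 3 beats/bar ÷ 5 beats/chord = 0.6 chords/bar.
Fastest is A at 8/3 chords/bar.

Section A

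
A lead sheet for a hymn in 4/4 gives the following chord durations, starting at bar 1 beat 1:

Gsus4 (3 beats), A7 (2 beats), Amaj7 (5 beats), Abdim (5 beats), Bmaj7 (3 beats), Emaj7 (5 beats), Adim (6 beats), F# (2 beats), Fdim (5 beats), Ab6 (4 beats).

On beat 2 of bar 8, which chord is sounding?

F#

Beat 2 of bar 8 is beat (8−1)×4 + 2 = 30 overall.
Running totals: Gsus4 ends at 3, A7 ends at 5, Amaj7 ends at 10, Abdim ends at 15, Bmaj7 ends at 18, Emaj7 ends at 23, Adim ends at 29, F# ends at 31.
Beat 30 falls within F#.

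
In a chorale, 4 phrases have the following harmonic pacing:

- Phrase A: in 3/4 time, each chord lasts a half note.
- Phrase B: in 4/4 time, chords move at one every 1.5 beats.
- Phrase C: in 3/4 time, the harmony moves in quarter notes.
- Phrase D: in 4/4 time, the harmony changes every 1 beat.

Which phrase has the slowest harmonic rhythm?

A: 3/2 = 1.5 chords/bar.
B: 4/1.5 = 8/3 chords/bar.
C: 3/1 = 3 chords/bar.
D: 4/1 = 4 chords/bar.
Slowest is A at 1.5 chords/bar.

Phrase A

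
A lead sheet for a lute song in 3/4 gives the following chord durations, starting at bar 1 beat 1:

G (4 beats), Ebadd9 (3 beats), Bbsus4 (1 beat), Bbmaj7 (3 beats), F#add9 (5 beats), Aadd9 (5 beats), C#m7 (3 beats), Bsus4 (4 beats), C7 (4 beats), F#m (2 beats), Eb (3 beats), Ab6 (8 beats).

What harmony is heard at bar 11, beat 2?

Beat 2 of bar 11 is beat (11−1)×3 + 2 = 32 overall.
Running totals: G ends at 4, Ebadd9 ends at 7, Bbsus4 ends at 8, Bbmaj7 ends at 11, F#add9 ends at 16, Aadd9 ends at 21, C#m7 ends at 24, Bsus4 ends at 28, C7 ends at 32.
Beat 32 falls within C7.

C7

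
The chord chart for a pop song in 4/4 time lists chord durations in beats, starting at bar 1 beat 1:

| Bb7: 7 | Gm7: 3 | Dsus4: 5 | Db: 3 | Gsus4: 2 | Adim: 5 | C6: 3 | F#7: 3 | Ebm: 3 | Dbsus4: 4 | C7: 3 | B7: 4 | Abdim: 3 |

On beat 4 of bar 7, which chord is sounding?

C6

Beat 4 of bar 7 is beat (7−1)×4 + 4 = 28 overall.
Running totals: Bb7 ends at 7, Gm7 ends at 10, Dsus4 ends at 15, Db ends at 18, Gsus4 ends at 20, Adim ends at 25, C6 ends at 28.
Beat 28 falls within C6.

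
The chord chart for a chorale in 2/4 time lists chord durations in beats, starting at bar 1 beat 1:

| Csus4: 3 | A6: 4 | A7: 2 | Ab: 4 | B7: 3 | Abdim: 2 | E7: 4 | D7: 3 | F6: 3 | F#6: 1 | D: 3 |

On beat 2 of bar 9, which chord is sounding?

Abdim

Beat 2 of bar 9 is beat (9−1)×2 + 2 = 18 overall.
Running totals: Csus4 ends at 3, A6 ends at 7, A7 ends at 9, Ab ends at 13, B7 ends at 16, Abdim ends at 18.
Beat 18 falls within Abdim.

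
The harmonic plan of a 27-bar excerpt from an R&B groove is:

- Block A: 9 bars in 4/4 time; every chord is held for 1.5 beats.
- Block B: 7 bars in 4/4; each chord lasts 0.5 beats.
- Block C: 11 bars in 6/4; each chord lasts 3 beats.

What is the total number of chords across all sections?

102 chords

A has 36 beats and chords last 1.5 each, so 24 chords.
B has 28 beats and chords last 0.5 each, so 56 chords.
C has 66 beats and chords last 3 each, so 22 chords.
Total: 24 + 56 + 22 = 102.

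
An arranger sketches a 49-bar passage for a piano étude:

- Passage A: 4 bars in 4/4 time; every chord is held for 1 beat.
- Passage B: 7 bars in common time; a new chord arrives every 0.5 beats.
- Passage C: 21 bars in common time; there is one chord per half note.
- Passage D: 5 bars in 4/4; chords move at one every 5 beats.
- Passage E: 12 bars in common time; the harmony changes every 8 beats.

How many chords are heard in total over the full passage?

124 chords

A: 4 bars × 4 beats = 16 beats; 1 beat/chord → 16 chords.
B: 7 bars × 4 beats = 28 beats; 0.5 beats/chord → 56 chords.
C: 21 bars × 4 beats = 84 beats; 2 beats/chord → 42 chords.
D: 5 bars × 4 beats = 20 beats; 5 beats/chord → 4 chords.
E: 12 bars × 4 beats = 48 beats; 8 beats/chord → 6 chords.
Total: 16 + 56 + 42 + 4 + 6 = 124.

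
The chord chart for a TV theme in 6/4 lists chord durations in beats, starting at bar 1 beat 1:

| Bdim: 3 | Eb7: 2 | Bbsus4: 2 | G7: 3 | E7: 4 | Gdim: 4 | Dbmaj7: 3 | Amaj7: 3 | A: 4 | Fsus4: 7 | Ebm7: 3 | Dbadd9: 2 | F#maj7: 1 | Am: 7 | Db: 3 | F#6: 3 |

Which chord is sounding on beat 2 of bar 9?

Db

Beat 2 of bar 9 is beat (9−1)×6 + 2 = 50 overall.
Running totals: Bdim ends at 3, Eb7 ends at 5, Bbsus4 ends at 7, G7 ends at 10, E7 ends at 14, Gdim ends at 18, Dbmaj7 ends at 21, Amaj7 ends at 24, A ends at 28, Fsus4 ends at 35, Ebm7 ends at 38, Dbadd9 ends at 40, F#maj7 ends at 41, Am ends at 48, Db ends at 51.
Beat 50 falls within Db.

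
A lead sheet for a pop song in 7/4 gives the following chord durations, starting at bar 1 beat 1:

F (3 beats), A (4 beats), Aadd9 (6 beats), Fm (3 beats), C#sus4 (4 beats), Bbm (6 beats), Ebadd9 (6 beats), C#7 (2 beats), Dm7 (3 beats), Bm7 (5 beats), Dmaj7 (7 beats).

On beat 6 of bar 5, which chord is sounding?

Beat 6 of bar 5 is beat (5−1)×7 + 6 = 34 overall.
Running totals: F ends at 3, A ends at 7, Aadd9 ends at 13, Fm ends at 16, C#sus4 ends at 20, Bbm ends at 26, Ebadd9 ends at 32, C#7 ends at 34.
Beat 34 falls within C#7.

C#7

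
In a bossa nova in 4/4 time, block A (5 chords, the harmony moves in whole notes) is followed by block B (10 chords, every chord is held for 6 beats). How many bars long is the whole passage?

A: 5 × 4 = 20 beats = 5 bars.
B: 10 × 6 = 60 beats = 15 bars.
Total: 5 + 15 = 20 bars.

20 bars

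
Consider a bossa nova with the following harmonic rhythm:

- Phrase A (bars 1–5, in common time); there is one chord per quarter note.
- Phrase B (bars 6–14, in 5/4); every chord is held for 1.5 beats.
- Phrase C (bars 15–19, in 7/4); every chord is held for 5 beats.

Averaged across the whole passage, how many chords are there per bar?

A: 5 bars of 4 beats is 20 beats; at 1 beat each that's 20 chords.
B: 9 bars of 5 beats is 45 beats; at 1.5 beats each that's 30 chords.
C: 5 bars of 7 beats is 35 beats; at 5 beats each that's 7 chords.
Overall: 57 chords over 19 bars → 57/19 = 3 chords per bar.

3 chords per bar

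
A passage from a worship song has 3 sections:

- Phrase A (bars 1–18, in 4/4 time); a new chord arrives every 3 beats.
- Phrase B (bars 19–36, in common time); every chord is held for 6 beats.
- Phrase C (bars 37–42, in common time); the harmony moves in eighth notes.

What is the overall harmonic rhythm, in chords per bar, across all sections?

2 chords per bar

A: 18 bars of 4 beats is 72 beats; at 3 beats each that's 24 chords.
B: 18 bars of 4 beats is 72 beats; at 6 beats each that's 12 chords.
C: 6 bars of 4 beats is 24 beats; at 0.5 beats each that's 48 chords.
Overall: 84 chords over 42 bars → 84/42 = 2 chords per bar.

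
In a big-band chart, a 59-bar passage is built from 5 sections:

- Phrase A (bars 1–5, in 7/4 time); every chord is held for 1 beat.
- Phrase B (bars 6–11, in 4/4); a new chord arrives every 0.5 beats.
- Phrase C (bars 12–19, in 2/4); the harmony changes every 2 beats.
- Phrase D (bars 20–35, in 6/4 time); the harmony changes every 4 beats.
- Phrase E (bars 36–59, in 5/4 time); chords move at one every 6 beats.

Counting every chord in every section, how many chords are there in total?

135 chords

A has 35 beats and chords last 1 each, so 35 chords.
B has 24 beats and chords last 0.5 each, so 48 chords.
C has 16 beats and chords last 2 each, so 8 chords.
D has 96 beats and chords last 4 each, so 24 chords.
E has 120 beats and chords last 6 each, so 20 chords.
Total: 35 + 48 + 8 + 24 + 20 = 135.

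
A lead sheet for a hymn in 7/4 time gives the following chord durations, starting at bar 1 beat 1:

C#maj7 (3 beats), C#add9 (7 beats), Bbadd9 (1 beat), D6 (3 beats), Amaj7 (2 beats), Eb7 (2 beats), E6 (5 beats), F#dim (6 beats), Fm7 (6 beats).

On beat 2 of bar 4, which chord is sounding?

E6

Beat 2 of bar 4 is beat (4−1)×7 + 2 = 23 overall.
Running totals: C#maj7 ends at 3, C#add9 ends at 10, Bbadd9 ends at 11, D6 ends at 14, Amaj7 ends at 16, Eb7 ends at 18, E6 ends at 23.
Beat 23 falls within E6.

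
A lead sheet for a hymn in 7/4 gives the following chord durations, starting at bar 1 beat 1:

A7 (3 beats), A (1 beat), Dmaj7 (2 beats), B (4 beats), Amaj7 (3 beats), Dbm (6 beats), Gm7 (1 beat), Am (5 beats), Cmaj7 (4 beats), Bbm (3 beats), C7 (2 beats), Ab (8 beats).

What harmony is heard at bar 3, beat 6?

Beat 6 of bar 3 is beat (3−1)×7 + 6 = 20 overall.
Running totals: A7 ends at 3, A ends at 4, Dmaj7 ends at 6, B ends at 10, Amaj7 ends at 13, Dbm ends at 19, Gm7 ends at 20.
Beat 20 falls within Gm7.

Gm7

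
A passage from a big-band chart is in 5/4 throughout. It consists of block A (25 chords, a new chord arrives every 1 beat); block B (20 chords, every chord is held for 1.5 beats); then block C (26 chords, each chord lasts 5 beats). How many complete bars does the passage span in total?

A: 25 × 1 = 25 beats = 5 bars.
B: 20 × 1.5 = 30 beats = 6 bars.
C: 26 × 5 = 130 beats = 26 bars.
Total: 5 + 6 + 26 = 37 bars.

37 bars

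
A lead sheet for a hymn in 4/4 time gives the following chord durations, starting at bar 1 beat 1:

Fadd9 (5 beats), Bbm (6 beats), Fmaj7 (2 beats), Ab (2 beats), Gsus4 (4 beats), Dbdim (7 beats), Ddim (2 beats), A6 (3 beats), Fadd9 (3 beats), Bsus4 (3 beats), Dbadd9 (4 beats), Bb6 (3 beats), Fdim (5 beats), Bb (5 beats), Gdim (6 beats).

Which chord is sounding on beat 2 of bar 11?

Bb6

Beat 2 of bar 11 is beat (11−1)×4 + 2 = 42 overall.
Running totals: Fadd9 ends at 5, Bbm ends at 11, Fmaj7 ends at 13, Ab ends at 15, Gsus4 ends at 19, Dbdim ends at 26, Ddim ends at 28, A6 ends at 31, Fadd9 ends at 34, Bsus4 ends at 37, Dbadd9 ends at 41, Bb6 ends at 44.
Beat 42 falls within Bb6.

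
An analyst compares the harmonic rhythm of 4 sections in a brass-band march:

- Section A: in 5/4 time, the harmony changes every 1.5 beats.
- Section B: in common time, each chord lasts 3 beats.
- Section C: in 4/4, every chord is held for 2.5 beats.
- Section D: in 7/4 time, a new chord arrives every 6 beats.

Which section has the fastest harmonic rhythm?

Section A

A: 5 beats/bar ÷ 1.5 beats/chord = 10/3 chords/bar.
B: 4 beats/bar ÷ 3 beats/chord = 4/3 chords/bar.
C: 4 beats/bar ÷ 2.5 beats/chord = 1.6 chords/bar.
D: 7 beats/bar ÷ 6 beats/chord = 7/6 chords/bar.
Fastest is A at 10/3 chords/bar.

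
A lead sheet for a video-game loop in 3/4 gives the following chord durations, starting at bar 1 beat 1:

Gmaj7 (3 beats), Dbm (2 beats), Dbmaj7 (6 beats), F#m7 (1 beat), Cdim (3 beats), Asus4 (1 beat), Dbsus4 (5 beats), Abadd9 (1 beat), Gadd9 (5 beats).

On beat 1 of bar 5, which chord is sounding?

Beat 1 of bar 5 is beat (5−1)×3 + 1 = 13 overall.
Running totals: Gmaj7 ends at 3, Dbm ends at 5, Dbmaj7 ends at 11, F#m7 ends at 12, Cdim ends at 15.
Beat 13 falls within Cdim.

Cdim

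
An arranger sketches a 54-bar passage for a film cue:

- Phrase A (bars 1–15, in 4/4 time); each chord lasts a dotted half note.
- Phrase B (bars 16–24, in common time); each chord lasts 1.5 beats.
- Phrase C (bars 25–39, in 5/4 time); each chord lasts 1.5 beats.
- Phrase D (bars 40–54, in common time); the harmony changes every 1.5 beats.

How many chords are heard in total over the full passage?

A: 15·4 = 60 beats, 60/3 = 20 chords.
B: 9·4 = 36 beats, 36/1.5 = 24 chords.
C: 15·5 = 75 beats, 75/1.5 = 50 chords.
D: 15·4 = 60 beats, 60/1.5 = 40 chords.
Total: 20 + 24 + 50 + 40 = 134.

134 chords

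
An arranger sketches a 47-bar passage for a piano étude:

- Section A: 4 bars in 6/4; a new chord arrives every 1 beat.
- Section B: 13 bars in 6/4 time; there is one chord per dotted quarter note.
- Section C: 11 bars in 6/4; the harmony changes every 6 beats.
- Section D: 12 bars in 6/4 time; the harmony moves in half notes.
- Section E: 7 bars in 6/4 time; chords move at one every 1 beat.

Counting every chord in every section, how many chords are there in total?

165 chords

A has 24 beats and chords last 1 each, so 24 chords.
B has 78 beats and chords last 1.5 each, so 52 chords.
C has 66 beats and chords last 6 each, so 11 chords.
D has 72 beats and chords last 2 each, so 36 chords.
E has 42 beats and chords last 1 each, so 42 chords.
Total: 24 + 52 + 11 + 36 + 42 = 165.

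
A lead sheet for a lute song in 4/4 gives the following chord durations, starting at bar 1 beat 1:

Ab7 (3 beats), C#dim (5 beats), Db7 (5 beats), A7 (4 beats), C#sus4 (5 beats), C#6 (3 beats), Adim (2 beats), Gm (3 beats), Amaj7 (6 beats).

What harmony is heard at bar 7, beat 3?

Beat 3 of bar 7 is beat (7−1)×4 + 3 = 27 overall.
Running totals: Ab7 ends at 3, C#dim ends at 8, Db7 ends at 13, A7 ends at 17, C#sus4 ends at 22, C#6 ends at 25, Adim ends at 27.
Beat 27 falls within Adim.

Adim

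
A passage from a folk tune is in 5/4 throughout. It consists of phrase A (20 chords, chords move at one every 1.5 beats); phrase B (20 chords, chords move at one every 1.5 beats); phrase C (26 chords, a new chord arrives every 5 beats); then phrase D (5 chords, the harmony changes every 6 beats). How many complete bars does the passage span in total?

A: 20 × 1.5 = 30 beats = 6 bars.
B: 20 × 1.5 = 30 beats = 6 bars.
C: 26 × 5 = 130 beats = 26 bars.
D: 5 × 6 = 30 beats = 6 bars.
Total: 6 + 6 + 26 + 6 = 44 bars.

44 bars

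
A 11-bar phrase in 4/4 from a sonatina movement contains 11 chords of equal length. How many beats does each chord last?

11 bars × 4 beats/bar = 44 beats total.
44 beats ÷ 11 chords = 4 beats per chord.
(That is a whole note.)

4 beats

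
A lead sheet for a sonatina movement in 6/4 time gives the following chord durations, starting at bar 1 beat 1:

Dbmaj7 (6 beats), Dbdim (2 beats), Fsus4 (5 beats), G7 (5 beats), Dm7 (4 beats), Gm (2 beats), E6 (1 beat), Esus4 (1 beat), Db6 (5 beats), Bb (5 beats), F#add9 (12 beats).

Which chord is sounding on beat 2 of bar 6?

Beat 2 of bar 6 is beat (6−1)×6 + 2 = 32 overall.
Running totals: Dbmaj7 ends at 6, Dbdim ends at 8, Fsus4 ends at 13, G7 ends at 18, Dm7 ends at 22, Gm ends at 24, E6 ends at 25, Esus4 ends at 26, Db6 ends at 31, Bb ends at 36.
Beat 32 falls within Bb.

Bb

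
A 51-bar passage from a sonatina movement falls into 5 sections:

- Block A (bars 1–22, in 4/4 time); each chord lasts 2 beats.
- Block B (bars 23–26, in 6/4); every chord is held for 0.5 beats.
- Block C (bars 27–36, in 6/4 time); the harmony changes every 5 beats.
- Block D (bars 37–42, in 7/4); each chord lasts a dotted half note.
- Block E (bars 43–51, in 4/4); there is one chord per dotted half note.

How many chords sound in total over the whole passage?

130 chords

A: 22 bars × 4 beats = 88 beats; 2 beats/chord → 44 chords.
B: 4 bars × 6 beats = 24 beats; 0.5 beats/chord → 48 chords.
C: 10 bars × 6 beats = 60 beats; 5 beats/chord → 12 chords.
D: 6 bars × 7 beats = 42 beats; 3 beats/chord → 14 chords.
E: 9 bars × 4 beats = 36 beats; 3 beats/chord → 12 chords.
Total: 44 + 48 + 12 + 14 + 12 = 130.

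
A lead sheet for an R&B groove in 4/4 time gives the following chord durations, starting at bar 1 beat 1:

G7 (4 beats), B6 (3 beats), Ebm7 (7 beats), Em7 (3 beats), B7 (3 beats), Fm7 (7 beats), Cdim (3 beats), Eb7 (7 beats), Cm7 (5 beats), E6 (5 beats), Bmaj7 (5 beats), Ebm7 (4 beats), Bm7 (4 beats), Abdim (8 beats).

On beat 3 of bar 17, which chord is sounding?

Beat 3 of bar 17 is beat (17−1)×4 + 3 = 67 overall.
Running totals: G7 ends at 4, B6 ends at 7, Ebm7 ends at 14, Em7 ends at 17, B7 ends at 20, Fm7 ends at 27, Cdim ends at 30, Eb7 ends at 37, Cm7 ends at 42, E6 ends at 47, Bmaj7 ends at 52, Ebm7 ends at 56, Bm7 ends at 60, Abdim ends at 68.
Beat 67 falls within Abdim.

Abdim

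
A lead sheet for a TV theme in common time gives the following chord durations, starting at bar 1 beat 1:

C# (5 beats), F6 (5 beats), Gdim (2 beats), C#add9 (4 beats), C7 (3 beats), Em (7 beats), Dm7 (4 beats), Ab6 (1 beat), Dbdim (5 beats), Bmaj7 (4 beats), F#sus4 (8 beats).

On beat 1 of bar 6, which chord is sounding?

Beat 1 of bar 6 is beat (6−1)×4 + 1 = 21 overall.
Running totals: C# ends at 5, F6 ends at 10, Gdim ends at 12, C#add9 ends at 16, C7 ends at 19, Em ends at 26.
Beat 21 falls within Em.

Em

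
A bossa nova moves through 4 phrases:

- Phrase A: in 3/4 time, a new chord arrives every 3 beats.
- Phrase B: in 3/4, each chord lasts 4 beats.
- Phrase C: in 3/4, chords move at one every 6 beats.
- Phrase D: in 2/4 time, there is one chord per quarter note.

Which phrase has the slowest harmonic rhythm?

Phrase C

A: 3/3 = 1 chord/bar.
B: 3/4 = 0.75 chords/bar.
C: 3/6 = 0.5 chords/bar.
D: 2/1 = 2 chords/bar.
Slowest is C at 0.5 chords/bar.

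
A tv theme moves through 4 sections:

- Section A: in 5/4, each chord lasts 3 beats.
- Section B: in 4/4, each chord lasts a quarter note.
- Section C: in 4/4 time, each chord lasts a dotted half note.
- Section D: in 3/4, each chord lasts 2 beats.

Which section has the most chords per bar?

A: each chord is 3 beats in 5/4, so 5/3 per bar.
B: each chord is 1 beat in 4/4, so 4 per bar.
C: each chord is 3 beats in 4/4, so 4/3 per bar.
D: each chord is 2 beats in 3/4, so 1.5 per bar.
Fastest is B at 4 chords/bar.

Section B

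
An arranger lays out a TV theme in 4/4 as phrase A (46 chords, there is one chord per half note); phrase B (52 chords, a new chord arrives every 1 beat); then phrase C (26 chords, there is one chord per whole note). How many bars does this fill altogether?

62 bars

A: 46 × 2 = 92 beats = 23 bars.
B: 52 × 1 = 52 beats = 13 bars.
C: 26 × 4 = 104 beats = 26 bars.
Total: 23 + 13 + 26 = 62 bars.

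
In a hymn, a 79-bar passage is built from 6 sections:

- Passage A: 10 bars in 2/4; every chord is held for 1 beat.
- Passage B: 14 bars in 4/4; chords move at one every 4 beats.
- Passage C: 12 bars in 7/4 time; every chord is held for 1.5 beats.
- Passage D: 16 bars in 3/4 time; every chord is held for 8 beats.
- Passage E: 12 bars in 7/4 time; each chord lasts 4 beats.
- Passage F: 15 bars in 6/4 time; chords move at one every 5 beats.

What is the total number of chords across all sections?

135 chords

A: 10·2 = 20 beats, 20/1 = 20 chords.
B: 14·4 = 56 beats, 56/4 = 14 chords.
C: 12·7 = 84 beats, 84/1.5 = 56 chords.
D: 16·3 = 48 beats, 48/8 = 6 chords.
E: 12·7 = 84 beats, 84/4 = 21 chords.
F: 15·6 = 90 beats, 90/5 = 18 chords.
Total: 20 + 14 + 56 + 6 + 21 + 18 = 135.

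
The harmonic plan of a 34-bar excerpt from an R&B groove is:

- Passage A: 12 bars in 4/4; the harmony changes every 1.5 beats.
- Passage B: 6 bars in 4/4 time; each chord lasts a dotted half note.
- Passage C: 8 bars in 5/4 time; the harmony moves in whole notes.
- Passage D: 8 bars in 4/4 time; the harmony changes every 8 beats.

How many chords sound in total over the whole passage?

54 chords

A: 12·4 = 48 beats, 48/1.5 = 32 chords.
B: 6·4 = 24 beats, 24/3 = 8 chords.
C: 8·5 = 40 beats, 40/4 = 10 chords.
D: 8·4 = 32 beats, 32/8 = 4 chords.
Total: 32 + 8 + 10 + 4 = 54.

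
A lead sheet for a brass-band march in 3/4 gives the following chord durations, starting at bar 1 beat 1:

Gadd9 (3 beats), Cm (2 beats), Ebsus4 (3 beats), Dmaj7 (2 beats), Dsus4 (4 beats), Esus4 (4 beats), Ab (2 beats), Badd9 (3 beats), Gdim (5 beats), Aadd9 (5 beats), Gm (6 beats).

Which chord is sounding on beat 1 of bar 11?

Aadd9

Beat 1 of bar 11 is beat (11−1)×3 + 1 = 31 overall.
Running totals: Gadd9 ends at 3, Cm ends at 5, Ebsus4 ends at 8, Dmaj7 ends at 10, Dsus4 ends at 14, Esus4 ends at 18, Ab ends at 20, Badd9 ends at 23, Gdim ends at 28, Aadd9 ends at 33.
Beat 31 falls within Aadd9.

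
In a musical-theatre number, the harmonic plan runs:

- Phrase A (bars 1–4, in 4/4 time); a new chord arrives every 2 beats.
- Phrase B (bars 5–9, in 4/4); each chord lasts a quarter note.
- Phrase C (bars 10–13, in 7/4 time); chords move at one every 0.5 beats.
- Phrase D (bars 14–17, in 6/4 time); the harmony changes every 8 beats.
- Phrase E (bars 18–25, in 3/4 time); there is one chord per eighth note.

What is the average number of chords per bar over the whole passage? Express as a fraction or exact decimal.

5.4 chords per bar

A: 4 × 4 = 16 beats ÷ 2 = 8 chords.
B: 5 × 4 = 20 beats ÷ 1 = 20 chords.
C: 4 × 7 = 28 beats ÷ 0.5 = 56 chords.
D: 4 × 6 = 24 beats ÷ 8 = 3 chords.
E: 8 × 3 = 24 beats ÷ 0.5 = 48 chords.
Overall: 135 chords over 25 bars → 135/25 = 5.4 chords per bar.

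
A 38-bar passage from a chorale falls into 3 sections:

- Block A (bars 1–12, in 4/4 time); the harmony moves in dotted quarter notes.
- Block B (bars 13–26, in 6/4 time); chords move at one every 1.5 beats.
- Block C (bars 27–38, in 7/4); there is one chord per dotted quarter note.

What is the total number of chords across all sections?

144 chords

A: 12·4 = 48 beats, 48/1.5 = 32 chords.
B: 14·6 = 84 beats, 84/1.5 = 56 chords.
C: 12·7 = 84 beats, 84/1.5 = 56 chords.
Total: 32 + 56 + 56 = 144.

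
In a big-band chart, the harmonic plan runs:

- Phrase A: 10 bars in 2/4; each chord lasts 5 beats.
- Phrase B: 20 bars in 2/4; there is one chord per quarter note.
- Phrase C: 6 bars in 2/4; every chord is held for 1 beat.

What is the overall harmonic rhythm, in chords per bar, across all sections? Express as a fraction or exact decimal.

A: 10 × 2 = 20 beats ÷ 5 = 4 chords.
B: 20 × 2 = 40 beats ÷ 1 = 40 chords.
C: 6 × 2 = 12 beats ÷ 1 = 12 chords.
Overall: 56 chords over 36 bars → 56/36 = 14/9 chords per bar.

14/9 chords per bar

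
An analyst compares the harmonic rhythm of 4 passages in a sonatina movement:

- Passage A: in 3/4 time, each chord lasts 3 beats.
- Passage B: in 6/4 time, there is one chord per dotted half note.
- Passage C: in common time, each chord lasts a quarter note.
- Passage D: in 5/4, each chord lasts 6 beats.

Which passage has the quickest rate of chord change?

A: each chord is 3 beats in 3/4, so 1 per bar.
B: each chord is 3 beats in 6/4, so 2 per bar.
C: each chord is 1 beat in 4/4, so 4 per bar.
D: each chord is 6 beats in 5/4, so 5/6 per bar.
Fastest is C at 4 chords/bar.

Passage C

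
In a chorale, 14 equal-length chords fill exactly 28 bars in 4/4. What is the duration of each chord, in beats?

28 bars × 4 beats/bar = 112 beats total.
112 beats ÷ 14 chords = 8 beats per chord.

8 beats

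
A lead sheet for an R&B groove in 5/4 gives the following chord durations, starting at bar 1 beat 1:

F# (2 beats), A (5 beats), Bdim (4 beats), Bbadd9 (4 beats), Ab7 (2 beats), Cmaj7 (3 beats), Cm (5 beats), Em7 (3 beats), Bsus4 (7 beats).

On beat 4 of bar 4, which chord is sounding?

Beat 4 of bar 4 is beat (4−1)×5 + 4 = 19 overall.
Running totals: F# ends at 2, A ends at 7, Bdim ends at 11, Bbadd9 ends at 15, Ab7 ends at 17, Cmaj7 ends at 20.
Beat 19 falls within Cmaj7.

Cmaj7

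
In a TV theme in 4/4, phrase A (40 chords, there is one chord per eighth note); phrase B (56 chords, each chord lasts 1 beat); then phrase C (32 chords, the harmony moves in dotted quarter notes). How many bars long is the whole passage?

A: 40 × 0.5 = 20 beats = 5 bars.
B: 56 × 1 = 56 beats = 14 bars.
C: 32 × 1.5 = 48 beats = 12 bars.
Total: 5 + 14 + 12 = 31 bars.

31 bars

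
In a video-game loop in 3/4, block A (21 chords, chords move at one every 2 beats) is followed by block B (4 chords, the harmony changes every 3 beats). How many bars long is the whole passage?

A: 21 × 2 = 42 beats = 14 bars.
B: 4 × 3 = 12 beats = 4 bars.
Total: 14 + 4 = 18 bars.

18 bars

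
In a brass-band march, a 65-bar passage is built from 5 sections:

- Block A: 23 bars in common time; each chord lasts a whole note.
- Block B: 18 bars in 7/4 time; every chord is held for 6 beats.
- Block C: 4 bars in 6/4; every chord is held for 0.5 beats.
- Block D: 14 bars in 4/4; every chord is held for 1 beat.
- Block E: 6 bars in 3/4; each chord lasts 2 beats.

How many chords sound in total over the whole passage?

A: 23 bars × 4 beats = 92 beats; 4 beats/chord → 23 chords.
B: 18 bars × 7 beats = 126 beats; 6 beats/chord → 21 chords.
C: 4 bars × 6 beats = 24 beats; 0.5 beats/chord → 48 chords.
D: 14 bars × 4 beats = 56 beats; 1 beat/chord → 56 chords.
E: 6 bars × 3 beats = 18 beats; 2 beats/chord → 9 chords.
Total: 23 + 21 + 48 + 56 + 9 = 157.

157 chords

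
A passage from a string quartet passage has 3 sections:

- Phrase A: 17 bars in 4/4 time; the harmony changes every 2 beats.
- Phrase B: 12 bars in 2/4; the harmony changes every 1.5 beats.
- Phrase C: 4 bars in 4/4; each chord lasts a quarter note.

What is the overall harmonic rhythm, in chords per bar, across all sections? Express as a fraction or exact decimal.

A: 17 bars of 4 beats is 68 beats; at 2 beats each that's 34 chords.
B: 12 bars of 2 beats is 24 beats; at 1.5 beats each that's 16 chords.
C: 4 bars of 4 beats is 16 beats; at 1 beat each that's 16 chords.
Overall: 66 chords over 33 bars → 66/33 = 2 chords per bar.

2 chords per bar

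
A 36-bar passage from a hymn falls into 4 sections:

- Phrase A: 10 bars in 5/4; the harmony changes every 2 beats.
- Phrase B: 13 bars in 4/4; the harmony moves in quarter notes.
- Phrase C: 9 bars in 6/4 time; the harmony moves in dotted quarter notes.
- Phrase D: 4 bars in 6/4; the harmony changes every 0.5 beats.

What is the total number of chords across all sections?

161 chords

A: 10·5 = 50 beats, 50/2 = 25 chords.
B: 13·4 = 52 beats, 52/1 = 52 chords.
C: 9·6 = 54 beats, 54/1.5 = 36 chords.
D: 4·6 = 24 beats, 24/0.5 = 48 chords.
Total: 25 + 52 + 36 + 48 = 161.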